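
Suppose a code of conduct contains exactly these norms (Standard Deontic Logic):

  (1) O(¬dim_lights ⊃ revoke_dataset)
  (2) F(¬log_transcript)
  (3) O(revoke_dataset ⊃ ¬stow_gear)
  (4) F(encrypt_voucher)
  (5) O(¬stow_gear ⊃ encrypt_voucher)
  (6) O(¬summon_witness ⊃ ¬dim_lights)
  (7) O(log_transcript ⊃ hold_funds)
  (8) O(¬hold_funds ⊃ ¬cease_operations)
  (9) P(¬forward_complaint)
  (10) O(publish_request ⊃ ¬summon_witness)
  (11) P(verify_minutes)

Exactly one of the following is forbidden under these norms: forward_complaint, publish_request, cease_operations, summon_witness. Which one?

publish_request

F(encrypt_voucher) at premise 4 means O(¬encrypt_voucher).
The contrapositive of premise 5 (O(¬stow_gear ⊃ encrypt_voucher)) is O(¬encrypt_voucher ⊃ stow_gear), and O(¬encrypt_voucher) is already established, so O(stow_gear).
The contrapositive of premise 3 (O(revoke_dataset ⊃ ¬stow_gear)) is O(stow_gear ⊃ ¬revoke_dataset), and O(stow_gear) is already established, so O(¬revoke_dataset).
The contrapositive of premise 1 (O(¬dim_lights ⊃ revoke_dataset)) is O(¬revoke_dataset ⊃ dim_lights), and O(¬revoke_dataset) is already established, so O(dim_lights).
Premise 6, O(¬summon_witness ⊃ ¬dim_lights), contraposes to O(dim_lights ⊃ summon_witness); with O(dim_lights) we get O(summon_witness).
Premise 10, O(publish_request ⊃ ¬summon_witness), contraposes to O(summon_witness ⊃ ¬publish_request); with O(summon_witness) we get O(¬publish_request).
So O(¬publish_request) holds, i.e. publish_request is forbidden. None of the other listed options is forbidden under the premises.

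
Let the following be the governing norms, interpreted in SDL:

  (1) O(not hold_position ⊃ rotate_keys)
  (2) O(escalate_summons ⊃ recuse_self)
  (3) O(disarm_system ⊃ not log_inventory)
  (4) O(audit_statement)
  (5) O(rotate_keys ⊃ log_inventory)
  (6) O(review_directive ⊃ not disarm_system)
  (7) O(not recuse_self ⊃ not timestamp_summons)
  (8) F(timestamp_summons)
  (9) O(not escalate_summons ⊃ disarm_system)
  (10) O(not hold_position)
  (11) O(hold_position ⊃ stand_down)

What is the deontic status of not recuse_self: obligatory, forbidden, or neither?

Forbidden

Premise 10 states O(not hold_position) outright.
Premise 1 is O(not hold_position ⊃ rotate_keys); since O(not hold_position), deontic closure gives O(rotate_keys).
From O(rotate_keys) and premise 5, O(rotate_keys ⊃ log_inventory), we obtain O(log_inventory).
The contrapositive of premise 3 (O(disarm_system ⊃ not log_inventory)) is O(log_inventory ⊃ not disarm_system), and O(log_inventory) is already established, so O(not disarm_system).
Premise 9, O(not escalate_summons ⊃ disarm_system), contraposes to O(not disarm_system ⊃ escalate_summons); with O(not disarm_system) we get O(escalate_summons).
From O(escalate_summons) and premise 2, O(escalate_summons ⊃ recuse_self), we obtain O(recuse_self).
Premises 4, 6, 7, 8, 11 do not contribute to this derivation.
Thus O(recuse_self), which is F(not recuse_self): not recuse_self is forbidden.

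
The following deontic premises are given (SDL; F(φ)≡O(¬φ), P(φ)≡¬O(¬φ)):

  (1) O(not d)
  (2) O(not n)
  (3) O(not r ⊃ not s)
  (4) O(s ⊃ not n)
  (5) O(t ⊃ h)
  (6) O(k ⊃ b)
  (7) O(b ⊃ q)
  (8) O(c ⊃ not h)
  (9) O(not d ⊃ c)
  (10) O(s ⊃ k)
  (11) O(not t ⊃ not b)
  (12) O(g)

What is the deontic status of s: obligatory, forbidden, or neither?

Premise 1 states O(not d) outright.
From O(not d) and premise 9, O(not d ⊃ c), we obtain O(c).
Premise 8 is O(c ⊃ not h); since O(c), deontic closure gives O(not h).
Premise 5 is O(t ⊃ h); contrapositively O(not h ⊃ not t). Since O(not h) holds, K gives O(not t).
Premise 11 is O(not t ⊃ not b); since O(not t), deontic closure gives O(not b).
Premise 6 is O(k ⊃ b); contrapositively O(not b ⊃ not k). Since O(not b) holds, K gives O(not k).
The contrapositive of premise 10 (O(s ⊃ k)) is O(not k ⊃ not s), and O(not k) is already established, so O(not s).
Premises 2, 3, 4, 7, 12 do not contribute to this derivation.
Thus O(not s), which is F(s): s is forbidden.

Forbidden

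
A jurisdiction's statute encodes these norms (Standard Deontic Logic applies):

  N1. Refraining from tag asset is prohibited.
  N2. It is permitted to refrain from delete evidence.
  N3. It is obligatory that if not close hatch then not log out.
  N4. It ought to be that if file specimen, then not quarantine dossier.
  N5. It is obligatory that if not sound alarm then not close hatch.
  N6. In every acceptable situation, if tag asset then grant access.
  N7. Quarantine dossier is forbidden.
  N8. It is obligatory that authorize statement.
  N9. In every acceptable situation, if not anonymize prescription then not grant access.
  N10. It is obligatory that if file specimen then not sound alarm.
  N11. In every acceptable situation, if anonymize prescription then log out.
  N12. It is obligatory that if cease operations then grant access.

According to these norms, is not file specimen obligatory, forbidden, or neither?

F(¬tag_asset) at premise 1 means O(tag_asset).
With premise 6, O(tag_asset → grant_access), the K-axiom yields O(grant_access).
Premise 9 is O(¬anonymize_prescription → ¬grant_access); contrapositively O(grant_access → anonymize_prescription). Since O(grant_access) holds, K gives O(anonymize_prescription).
From O(anonymize_prescription) and premise 11, O(anonymize_prescription → log_out), we obtain O(log_out).
Premise 3, O(¬close_hatch → ¬log_out), contraposes to O(log_out → close_hatch); with O(log_out) we get O(close_hatch).
Premise 5 is O(¬sound_alarm → ¬close_hatch); contrapositively O(close_hatch → sound_alarm). Since O(close_hatch) holds, K gives O(sound_alarm).
Premise 10 is O(file_specimen → ¬sound_alarm); contrapositively O(sound_alarm → ¬file_specimen). Since O(sound_alarm) holds, K gives O(¬file_specimen).
Premises 2, 4, 7, 8, 12 do not contribute to this derivation.
Hence ¬file_specimen is obligatory.

Obligatory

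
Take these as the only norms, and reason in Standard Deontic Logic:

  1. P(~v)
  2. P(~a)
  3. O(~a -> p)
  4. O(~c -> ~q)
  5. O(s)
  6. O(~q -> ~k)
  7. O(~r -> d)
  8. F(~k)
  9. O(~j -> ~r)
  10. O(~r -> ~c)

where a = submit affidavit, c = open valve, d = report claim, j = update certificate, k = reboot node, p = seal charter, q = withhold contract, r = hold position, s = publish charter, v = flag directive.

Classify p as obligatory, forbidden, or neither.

Neither

Premise 3 is O(~a -> p), but O(~a) is not derivable from the premises (the permission P(~a) asserts only ~O(a), not O(~a)), so it does not yield O(p).
No premise or chain of K-axiom applications forces O(p), and none forces O(~p). So p is neither obligatory nor forbidden under these norms.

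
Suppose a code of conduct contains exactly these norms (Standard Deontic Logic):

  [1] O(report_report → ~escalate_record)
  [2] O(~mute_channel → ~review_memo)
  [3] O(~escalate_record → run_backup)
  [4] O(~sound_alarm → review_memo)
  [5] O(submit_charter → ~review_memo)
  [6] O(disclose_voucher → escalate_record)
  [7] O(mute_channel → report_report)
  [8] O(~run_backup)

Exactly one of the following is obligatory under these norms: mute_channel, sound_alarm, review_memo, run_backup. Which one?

Premise 8 gives O(~run_backup).
Premise 3, O(~escalate_record → run_backup), contraposes to O(~run_backup → escalate_record); with O(~run_backup) we get O(escalate_record).
Premise 1 is O(report_report → ~escalate_record); contrapositively O(escalate_record → ~report_report). Since O(escalate_record) holds, K gives O(~report_report).
The contrapositive of premise 7 (O(mute_channel → report_report)) is O(~report_report → ~mute_channel), and O(~report_report) is already established, so O(~mute_channel).
With premise 2, O(~mute_channel → ~review_memo), the K-axiom yields O(~review_memo).
Premise 4, O(~sound_alarm → review_memo), contraposes to O(~review_memo → sound_alarm); with O(~review_memo) we get O(sound_alarm).
So O(sound_alarm) holds — sound_alarm is obligatory. None of the other listed options is made obligatory by any chain of premises.

sound_alarm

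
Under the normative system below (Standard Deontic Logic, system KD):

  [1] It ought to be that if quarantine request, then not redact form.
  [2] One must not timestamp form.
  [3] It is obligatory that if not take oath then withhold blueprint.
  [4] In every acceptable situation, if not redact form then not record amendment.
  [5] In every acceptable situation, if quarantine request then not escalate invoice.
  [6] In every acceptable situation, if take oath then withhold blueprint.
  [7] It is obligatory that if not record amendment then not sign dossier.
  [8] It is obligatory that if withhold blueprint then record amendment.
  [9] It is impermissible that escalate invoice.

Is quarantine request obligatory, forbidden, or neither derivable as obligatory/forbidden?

Premises 6 and 3 are O(take_oath → withhold_blueprint) and O(¬take_oath → withhold_blueprint); every ideal world satisfies take_oath or ¬take_oath, so in either case withhold_blueprint holds — hence O(withhold_blueprint).
Premise 8 is O(withhold_blueprint → record_amendment); since O(withhold_blueprint), deontic closure gives O(record_amendment).
Premise 4 is O(¬redact_form → ¬record_amendment); contrapositively O(record_amendment → redact_form). Since O(record_amendment) holds, K gives O(redact_form).
The contrapositive of premise 1 (O(quarantine_request → ¬redact_form)) is O(redact_form → ¬quarantine_request), and O(redact_form) is already established, so O(¬quarantine_request).
Premises 2, 5, 7, 9 do not contribute to this derivation.
Thus O(¬quarantine_request), which is F(quarantine_request): quarantine_request is forbidden.

Forbidden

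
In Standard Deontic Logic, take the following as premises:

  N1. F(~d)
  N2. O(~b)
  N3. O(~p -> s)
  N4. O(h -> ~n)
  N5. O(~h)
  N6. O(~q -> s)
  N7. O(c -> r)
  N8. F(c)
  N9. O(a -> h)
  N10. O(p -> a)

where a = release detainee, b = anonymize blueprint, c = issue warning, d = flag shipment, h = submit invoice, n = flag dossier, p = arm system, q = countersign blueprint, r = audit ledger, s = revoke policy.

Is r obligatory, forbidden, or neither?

Neither

Premise 7 is O(c -> r), but O(c) is not derivable from the premises, so it does not yield O(r).
No premise or chain of K-axiom applications forces O(r), and none forces O(~r). So r is neither obligatory nor forbidden under these norms.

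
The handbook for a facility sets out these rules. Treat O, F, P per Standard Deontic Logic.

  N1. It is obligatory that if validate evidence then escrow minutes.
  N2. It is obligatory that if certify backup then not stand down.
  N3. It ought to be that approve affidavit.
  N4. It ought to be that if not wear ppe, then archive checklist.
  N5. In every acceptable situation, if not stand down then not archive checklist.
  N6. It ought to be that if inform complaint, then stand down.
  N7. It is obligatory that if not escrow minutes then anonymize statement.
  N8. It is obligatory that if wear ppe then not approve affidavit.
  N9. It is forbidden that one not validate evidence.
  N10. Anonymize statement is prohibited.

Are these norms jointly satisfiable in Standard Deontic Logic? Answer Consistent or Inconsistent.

Premise 7 is O(¬escrow_minutes → anonymize_statement), but O(¬escrow_minutes) is not derivable from the premises, so it does not yield O(anonymize_statement).
So O(anonymize_statement) is not derivable, and the apparent clash with O(¬anonymize_statement) does not arise.
A world satisfying every obligation exists (e.g. anonymize_statement=false, approve_affidavit=true, archive_checklist=true, certify_backup=false, escrow_minutes=true, inform_complaint=false, stand_down=true, validate_evidence=true, wear_ppe=false); no atom is both obligatory and forbidden, so the set is consistent.

Consistent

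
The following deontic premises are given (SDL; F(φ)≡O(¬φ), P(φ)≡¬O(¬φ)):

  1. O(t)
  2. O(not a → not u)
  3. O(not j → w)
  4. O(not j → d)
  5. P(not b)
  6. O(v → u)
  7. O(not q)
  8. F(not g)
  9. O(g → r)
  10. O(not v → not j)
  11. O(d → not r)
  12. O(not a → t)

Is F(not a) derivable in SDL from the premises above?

Yes

Premise 8 is F(not g), i.e. O(g).
With premise 9, O(g → r), the K-axiom yields O(r).
The contrapositive of premise 11 (O(d → not r)) is O(r → not d), and O(r) is already established, so O(not d).
Premise 4, O(not j → d), contraposes to O(not d → j); with O(not d) we get O(j).
Premise 10, O(not v → not j), contraposes to O(j → v); with O(j) we get O(v).
From O(v) and premise 6, O(v → u), we obtain O(u).
Premise 2, O(not a → not u), contraposes to O(u → a); with O(u) we get O(a).
Premises 1, 3, 5, 7, 12 do not contribute to this derivation.
So O(a) holds, i.e. F(not a). The claim follows.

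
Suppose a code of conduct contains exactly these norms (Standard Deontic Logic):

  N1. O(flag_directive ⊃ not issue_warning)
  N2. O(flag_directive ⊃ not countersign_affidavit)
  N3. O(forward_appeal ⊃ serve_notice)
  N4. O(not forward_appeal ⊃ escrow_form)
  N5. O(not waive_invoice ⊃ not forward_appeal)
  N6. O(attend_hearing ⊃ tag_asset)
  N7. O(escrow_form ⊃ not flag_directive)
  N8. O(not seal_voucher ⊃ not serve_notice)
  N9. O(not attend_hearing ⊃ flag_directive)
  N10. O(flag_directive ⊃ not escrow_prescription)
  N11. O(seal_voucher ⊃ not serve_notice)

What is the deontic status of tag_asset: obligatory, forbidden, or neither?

Premises 8 and 11 cover both cases: O(not seal_voucher ⊃ not serve_notice) and O(seal_voucher ⊃ not serve_notice). Since not seal_voucher ∨ seal_voucher is a tautology, O(not serve_notice) follows.
Premise 3, O(forward_appeal ⊃ serve_notice), contraposes to O(not serve_notice ⊃ not forward_appeal); with O(not serve_notice) we get O(not forward_appeal).
With premise 4, O(not forward_appeal ⊃ escrow_form), the K-axiom yields O(escrow_form).
Applying K to premise 7 (O(escrow_form ⊃ not flag_directive)) and O(escrow_form) yields O(not flag_directive).
The contrapositive of premise 9 (O(not attend_hearing ⊃ flag_directive)) is O(not flag_directive ⊃ attend_hearing), and O(not flag_directive) is already established, so O(attend_hearing).
From O(attend_hearing) and premise 6, O(attend_hearing ⊃ tag_asset), we obtain O(tag_asset).
Premises 1, 2, 5, 10 do not contribute to this derivation.
Hence tag_asset is obligatory.

Obligatory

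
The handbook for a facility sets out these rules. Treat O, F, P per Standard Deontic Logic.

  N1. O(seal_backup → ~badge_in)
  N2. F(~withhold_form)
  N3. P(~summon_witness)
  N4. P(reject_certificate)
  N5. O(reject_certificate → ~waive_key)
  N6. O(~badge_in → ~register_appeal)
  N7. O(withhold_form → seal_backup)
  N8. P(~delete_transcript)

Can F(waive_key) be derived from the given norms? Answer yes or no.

Premise 5 is O(reject_certificate → ~waive_key), but O(reject_certificate) is not derivable from the premises (the permission P(reject_certificate) asserts only ~O(~reject_certificate), not O(reject_certificate)), so it does not yield O(~waive_key).
No other premise forces O(~waive_key). An ideal world satisfying every premise can still have waive_key true, so F(waive_key) is not derivable.

No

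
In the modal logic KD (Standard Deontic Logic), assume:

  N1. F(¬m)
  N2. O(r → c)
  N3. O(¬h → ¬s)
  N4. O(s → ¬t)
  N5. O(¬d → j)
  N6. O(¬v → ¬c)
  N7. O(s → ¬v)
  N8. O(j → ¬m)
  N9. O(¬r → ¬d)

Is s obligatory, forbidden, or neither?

Forbidden

Premise 1, F(¬m), is equivalent to O(m).
The contrapositive of premise 8 (O(j → ¬m)) is O(m → ¬j), and O(m) is already established, so O(¬j).
The contrapositive of premise 5 (O(¬d → j)) is O(¬j → d), and O(¬j) is already established, so O(d).
Premise 9, O(¬r → ¬d), contraposes to O(d → r); with O(d) we get O(r).
Applying K to premise 2 (O(r → c)) and O(r) yields O(c).
The contrapositive of premise 6 (O(¬v → ¬c)) is O(c → v), and O(c) is already established, so O(v).
Premise 7 is O(s → ¬v); contrapositively O(v → ¬s). Since O(v) holds, K gives O(¬s).
Premises 3, 4 do not contribute to this derivation.
Thus O(¬s), which is F(s): s is forbidden.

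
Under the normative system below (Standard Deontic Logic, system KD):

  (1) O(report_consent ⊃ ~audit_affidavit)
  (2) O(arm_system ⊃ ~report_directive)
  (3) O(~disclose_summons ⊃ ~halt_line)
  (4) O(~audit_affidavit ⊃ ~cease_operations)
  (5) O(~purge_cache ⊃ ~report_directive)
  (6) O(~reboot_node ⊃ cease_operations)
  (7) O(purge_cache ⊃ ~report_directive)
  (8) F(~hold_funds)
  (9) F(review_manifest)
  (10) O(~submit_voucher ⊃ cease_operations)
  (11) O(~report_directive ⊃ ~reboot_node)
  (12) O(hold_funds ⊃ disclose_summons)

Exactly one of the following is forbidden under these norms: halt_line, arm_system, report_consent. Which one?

By case analysis on ~purge_cache: premise 5 gives O(~purge_cache ⊃ ~report_directive) and premise 7 gives O(purge_cache ⊃ ~report_directive), so O(~report_directive) either way.
With premise 11, O(~report_directive ⊃ ~reboot_node), the K-axiom yields O(~reboot_node).
From O(~reboot_node) and premise 6, O(~reboot_node ⊃ cease_operations), we obtain O(cease_operations).
The contrapositive of premise 4 (O(~audit_affidavit ⊃ ~cease_operations)) is O(cease_operations ⊃ audit_affidavit), and O(cease_operations) is already established, so O(audit_affidavit).
Premise 1, O(report_consent ⊃ ~audit_affidavit), contraposes to O(audit_affidavit ⊃ ~report_consent); with O(audit_affidavit) we get O(~report_consent).
So O(~report_consent) holds, i.e. report_consent is forbidden. None of the other listed options is forbidden under the premises.

report_consent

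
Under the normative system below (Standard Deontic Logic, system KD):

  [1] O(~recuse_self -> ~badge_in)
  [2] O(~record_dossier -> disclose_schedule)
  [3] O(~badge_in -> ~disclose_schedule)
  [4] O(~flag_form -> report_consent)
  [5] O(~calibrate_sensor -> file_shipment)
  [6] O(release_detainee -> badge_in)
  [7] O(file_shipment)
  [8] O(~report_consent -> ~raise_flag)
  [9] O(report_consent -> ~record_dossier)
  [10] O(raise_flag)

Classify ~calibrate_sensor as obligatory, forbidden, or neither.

Premise 5 is O(~calibrate_sensor -> file_shipment); even if O(file_shipment) held, inferring O(~calibrate_sensor) would be affirming the consequent — invalid.
No premise or chain of K-axiom applications forces O(~calibrate_sensor), and none forces O(calibrate_sensor). So ~calibrate_sensor is neither obligatory nor forbidden under these norms.

Neither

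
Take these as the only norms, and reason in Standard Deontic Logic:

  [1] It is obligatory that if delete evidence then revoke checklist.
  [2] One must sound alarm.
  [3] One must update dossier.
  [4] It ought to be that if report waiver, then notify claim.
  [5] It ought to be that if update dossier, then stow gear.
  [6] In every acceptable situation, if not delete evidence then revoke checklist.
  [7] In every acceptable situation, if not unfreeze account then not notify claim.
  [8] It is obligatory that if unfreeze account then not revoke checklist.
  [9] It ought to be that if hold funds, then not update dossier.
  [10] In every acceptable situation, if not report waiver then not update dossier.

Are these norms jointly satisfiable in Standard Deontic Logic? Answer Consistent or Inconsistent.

Inconsistent

Premises 1 and 6 are O(delete_evidence → revoke_checklist) and O(¬delete_evidence → revoke_checklist); every ideal world satisfies delete_evidence or ¬delete_evidence, so in either case revoke_checklist holds — hence O(revoke_checklist).
Premise 8, O(unfreeze_account → ¬revoke_checklist), contraposes to O(revoke_checklist → ¬unfreeze_account); with O(revoke_checklist) we get O(¬unfreeze_account).
From O(¬unfreeze_account) and premise 7, O(¬unfreeze_account → ¬notify_claim), we obtain O(¬notify_claim).
Premise 4, O(report_waiver → notify_claim), contraposes to O(¬notify_claim → ¬report_waiver); with O(¬notify_claim) we get O(¬report_waiver).
From O(¬report_waiver) and premise 10, O(¬report_waiver → ¬update_dossier), we obtain O(¬update_dossier).
However, premise 3 gives O(update_dossier).
We now have both O(¬update_dossier) and O(update_dossier) — update_dossier is simultaneously obligatory and forbidden, violating the D-axiom.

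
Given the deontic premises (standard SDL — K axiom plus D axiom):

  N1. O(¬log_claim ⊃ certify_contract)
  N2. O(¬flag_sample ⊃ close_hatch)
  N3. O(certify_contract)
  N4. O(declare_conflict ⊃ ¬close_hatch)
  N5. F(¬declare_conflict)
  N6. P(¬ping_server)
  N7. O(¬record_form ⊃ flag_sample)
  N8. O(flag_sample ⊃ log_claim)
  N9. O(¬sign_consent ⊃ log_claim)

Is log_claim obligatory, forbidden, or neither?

Obligatory

Premise 5, F(¬declare_conflict), is equivalent to O(declare_conflict).
From O(declare_conflict) and premise 4, O(declare_conflict ⊃ ¬close_hatch), we obtain O(¬close_hatch).
The contrapositive of premise 2 (O(¬flag_sample ⊃ close_hatch)) is O(¬close_hatch ⊃ flag_sample), and O(¬close_hatch) is already established, so O(flag_sample).
With premise 8, O(flag_sample ⊃ log_claim), the K-axiom yields O(log_claim).
Premises 1, 3, 6, 7, 9 do not contribute to this derivation.
Hence log_claim is obligatory.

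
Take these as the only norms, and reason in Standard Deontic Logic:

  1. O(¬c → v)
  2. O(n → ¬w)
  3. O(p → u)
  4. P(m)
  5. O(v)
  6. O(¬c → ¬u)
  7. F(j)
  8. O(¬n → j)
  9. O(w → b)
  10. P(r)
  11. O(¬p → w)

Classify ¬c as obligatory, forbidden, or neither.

Premise 7, F(j), is equivalent to O(¬j).
Premise 8 is O(¬n → j); contrapositively O(¬j → n). Since O(¬j) holds, K gives O(n).
Applying K to premise 2 (O(n → ¬w)) and O(n) yields O(¬w).
The contrapositive of premise 11 (O(¬p → w)) is O(¬w → p), and O(¬w) is already established, so O(p).
Applying K to premise 3 (O(p → u)) and O(p) yields O(u).
Premise 6, O(¬c → ¬u), contraposes to O(u → c); with O(u) we get O(c).
Premises 1, 4, 5, 9, 10 do not contribute to this derivation.
Thus O(c), which is F(¬c): ¬c is forbidden.

Forbidden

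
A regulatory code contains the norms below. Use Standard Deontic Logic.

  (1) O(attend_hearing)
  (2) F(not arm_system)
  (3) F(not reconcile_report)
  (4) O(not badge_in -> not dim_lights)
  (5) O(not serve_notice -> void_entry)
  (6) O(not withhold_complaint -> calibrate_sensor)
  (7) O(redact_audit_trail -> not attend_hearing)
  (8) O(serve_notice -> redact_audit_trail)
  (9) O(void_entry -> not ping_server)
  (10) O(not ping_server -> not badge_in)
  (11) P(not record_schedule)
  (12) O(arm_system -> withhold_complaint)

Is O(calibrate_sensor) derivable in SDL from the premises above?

No

Premise 6 is O(not withhold_complaint -> calibrate_sensor), but O(not withhold_complaint) is not derivable from the premises, so it does not yield O(calibrate_sensor).
No other premise forces O(calibrate_sensor). An ideal world satisfying every premise can still have calibrate_sensor false, so O(calibrate_sensor) is not derivable.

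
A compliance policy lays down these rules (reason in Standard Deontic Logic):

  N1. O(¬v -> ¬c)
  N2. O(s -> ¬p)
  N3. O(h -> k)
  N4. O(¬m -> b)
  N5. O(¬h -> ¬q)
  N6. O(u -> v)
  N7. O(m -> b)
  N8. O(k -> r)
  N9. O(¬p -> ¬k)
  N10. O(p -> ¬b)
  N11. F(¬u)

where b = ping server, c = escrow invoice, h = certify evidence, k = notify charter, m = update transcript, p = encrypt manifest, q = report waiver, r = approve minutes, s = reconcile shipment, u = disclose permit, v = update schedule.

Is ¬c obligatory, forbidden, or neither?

Neither

Premise 1 is O(¬v -> ¬c), but O(¬v) is not derivable from the premises, so it does not yield O(¬c).
No premise or chain of K-axiom applications forces O(¬c), and none forces O(c). So ¬c is neither obligatory nor forbidden under these norms.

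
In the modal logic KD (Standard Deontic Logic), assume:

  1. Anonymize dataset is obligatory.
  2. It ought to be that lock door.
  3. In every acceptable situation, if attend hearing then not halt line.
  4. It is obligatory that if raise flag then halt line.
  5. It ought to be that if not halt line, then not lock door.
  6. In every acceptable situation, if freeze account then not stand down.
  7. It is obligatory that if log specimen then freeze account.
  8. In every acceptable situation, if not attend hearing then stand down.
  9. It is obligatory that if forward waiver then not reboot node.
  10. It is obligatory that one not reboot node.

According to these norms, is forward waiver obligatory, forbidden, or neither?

Neither

Premise 9 is O(forward_waiver → ¬reboot_node); even if O(¬reboot_node) held, inferring O(forward_waiver) would be affirming the consequent — invalid.
No premise or chain of K-axiom applications forces O(forward_waiver), and none forces O(¬forward_waiver). So forward_waiver is neither obligatory nor forbidden under these norms.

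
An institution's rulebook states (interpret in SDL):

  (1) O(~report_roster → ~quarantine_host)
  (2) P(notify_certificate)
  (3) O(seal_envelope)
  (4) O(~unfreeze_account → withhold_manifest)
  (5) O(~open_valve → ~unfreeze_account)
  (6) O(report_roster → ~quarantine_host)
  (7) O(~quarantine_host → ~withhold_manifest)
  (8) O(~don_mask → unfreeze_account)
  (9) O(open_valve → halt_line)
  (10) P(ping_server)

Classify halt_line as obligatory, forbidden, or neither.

Premises 6 and 1 cover both cases: O(report_roster → ~quarantine_host) and O(~report_roster → ~quarantine_host). Since report_roster ∨ ~report_roster is a tautology, O(~quarantine_host) follows.
With premise 7, O(~quarantine_host → ~withhold_manifest), the K-axiom yields O(~withhold_manifest).
Premise 4 is O(~unfreeze_account → withhold_manifest); contrapositively O(~withhold_manifest → unfreeze_account). Since O(~withhold_manifest) holds, K gives O(unfreeze_account).
Premise 5 is O(~open_valve → ~unfreeze_account); contrapositively O(unfreeze_account → open_valve). Since O(unfreeze_account) holds, K gives O(open_valve).
Applying K to premise 9 (O(open_valve → halt_line)) and O(open_valve) yields O(halt_line).
Premises 2, 3, 8, 10 do not contribute to this derivation.
Hence halt_line is obligatory.

Obligatory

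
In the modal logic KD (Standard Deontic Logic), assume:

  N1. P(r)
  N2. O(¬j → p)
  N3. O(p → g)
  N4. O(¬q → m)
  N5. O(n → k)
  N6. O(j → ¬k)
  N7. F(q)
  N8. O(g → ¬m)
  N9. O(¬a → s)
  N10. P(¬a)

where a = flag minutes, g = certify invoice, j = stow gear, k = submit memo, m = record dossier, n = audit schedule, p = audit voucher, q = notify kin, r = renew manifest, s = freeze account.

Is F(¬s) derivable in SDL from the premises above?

No

Premise 9 is O(¬a → s), but O(¬a) is not derivable from the premises (the permission P(¬a) asserts only ¬O(a), not O(¬a)), so it does not yield O(s).
No other premise forces O(s). An ideal world satisfying every premise can still have ¬s true, so F(¬s) is not derivable.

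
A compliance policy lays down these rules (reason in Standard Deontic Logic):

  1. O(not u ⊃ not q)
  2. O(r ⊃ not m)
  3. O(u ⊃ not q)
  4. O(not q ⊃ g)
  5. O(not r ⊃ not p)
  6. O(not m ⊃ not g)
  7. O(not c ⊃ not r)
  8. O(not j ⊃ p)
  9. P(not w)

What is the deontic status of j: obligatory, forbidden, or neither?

Premises 1 and 3 cover both cases: O(not u ⊃ not q) and O(u ⊃ not q). Since not u ∨ u is a tautology, O(not q) follows.
Premise 4 is O(not q ⊃ g); since O(not q), deontic closure gives O(g).
Premise 6 is O(not m ⊃ not g); contrapositively O(g ⊃ m). Since O(g) holds, K gives O(m).
Premise 2 is O(r ⊃ not m); contrapositively O(m ⊃ not r). Since O(m) holds, K gives O(not r).
Premise 5 is O(not r ⊃ not p); since O(not r), deontic closure gives O(not p).
Premise 8, O(not j ⊃ p), contraposes to O(not p ⊃ j); with O(not p) we get O(j).
Premises 7, 9 do not contribute to this derivation.
Hence j is obligatory.

Obligatory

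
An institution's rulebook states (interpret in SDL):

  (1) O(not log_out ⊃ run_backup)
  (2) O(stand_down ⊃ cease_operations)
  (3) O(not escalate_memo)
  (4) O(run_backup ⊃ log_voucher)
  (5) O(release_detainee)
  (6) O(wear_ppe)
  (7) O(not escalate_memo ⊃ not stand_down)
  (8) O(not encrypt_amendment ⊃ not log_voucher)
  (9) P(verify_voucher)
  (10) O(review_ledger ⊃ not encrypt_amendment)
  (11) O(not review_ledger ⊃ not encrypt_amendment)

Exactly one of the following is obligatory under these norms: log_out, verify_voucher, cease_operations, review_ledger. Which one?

Premises 11 and 10 are O(not review_ledger ⊃ not encrypt_amendment) and O(review_ledger ⊃ not encrypt_amendment); every ideal world satisfies not review_ledger or review_ledger, so in either case not encrypt_amendment holds — hence O(not encrypt_amendment).
Premise 8 is O(not encrypt_amendment ⊃ not log_voucher); since O(not encrypt_amendment), deontic closure gives O(not log_voucher).
The contrapositive of premise 4 (O(run_backup ⊃ log_voucher)) is O(not log_voucher ⊃ not run_backup), and O(not log_voucher) is already established, so O(not run_backup).
Premise 1 is O(not log_out ⊃ run_backup); contrapositively O(not run_backup ⊃ log_out). Since O(not run_backup) holds, K gives O(log_out).
So O(log_out) holds — log_out is obligatory. None of the other listed options is made obligatory by any chain of premises.

log_out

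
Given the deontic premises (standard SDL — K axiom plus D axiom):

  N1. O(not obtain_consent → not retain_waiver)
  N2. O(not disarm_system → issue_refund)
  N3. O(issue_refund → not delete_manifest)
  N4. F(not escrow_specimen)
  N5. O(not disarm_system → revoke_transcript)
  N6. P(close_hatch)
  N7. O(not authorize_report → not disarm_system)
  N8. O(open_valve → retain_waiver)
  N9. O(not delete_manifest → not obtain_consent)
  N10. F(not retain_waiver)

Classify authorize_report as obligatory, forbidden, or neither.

F(not retain_waiver) at premise 10 means O(retain_waiver).
The contrapositive of premise 1 (O(not obtain_consent → not retain_waiver)) is O(retain_waiver → obtain_consent), and O(retain_waiver) is already established, so O(obtain_consent).
Premise 9 is O(not delete_manifest → not obtain_consent); contrapositively O(obtain_consent → delete_manifest). Since O(obtain_consent) holds, K gives O(delete_manifest).
Premise 3, O(issue_refund → not delete_manifest), contraposes to O(delete_manifest → not issue_refund); with O(delete_manifest) we get O(not issue_refund).
The contrapositive of premise 2 (O(not disarm_system → issue_refund)) is O(not issue_refund → disarm_system), and O(not issue_refund) is already established, so O(disarm_system).
Premise 7 is O(not authorize_report → not disarm_system); contrapositively O(disarm_system → authorize_report). Since O(disarm_system) holds, K gives O(authorize_report).
Premises 4, 5, 6, 8 do not contribute to this derivation.
Hence authorize_report is obligatory.

Obligatory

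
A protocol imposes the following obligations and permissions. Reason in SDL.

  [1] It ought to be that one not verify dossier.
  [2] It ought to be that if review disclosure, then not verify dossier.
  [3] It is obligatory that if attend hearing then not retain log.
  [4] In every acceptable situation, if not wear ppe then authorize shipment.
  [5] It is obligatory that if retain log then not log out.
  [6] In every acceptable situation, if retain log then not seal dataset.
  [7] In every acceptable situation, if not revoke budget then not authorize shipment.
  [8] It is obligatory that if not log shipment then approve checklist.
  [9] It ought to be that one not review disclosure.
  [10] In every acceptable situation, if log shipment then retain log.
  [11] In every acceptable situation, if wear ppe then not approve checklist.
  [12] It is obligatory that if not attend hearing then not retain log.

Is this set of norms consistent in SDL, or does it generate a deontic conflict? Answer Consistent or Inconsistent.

Consistent

Premise 2 is O(review_disclosure → ¬verify_dossier); even if O(¬verify_dossier) held, inferring O(review_disclosure) would be affirming the consequent — invalid.
So O(review_disclosure) is not derivable, and the apparent clash with O(¬review_disclosure) does not arise.
A world satisfying every obligation exists (e.g. approve_checklist=true, attend_hearing=false, authorize_shipment=true, log_out=false, log_shipment=false, retain_log=false, review_disclosure=false, revoke_budget=true, seal_dataset=false, verify_dossier=false, wear_ppe=false); no atom is both obligatory and forbidden, so the set is consistent.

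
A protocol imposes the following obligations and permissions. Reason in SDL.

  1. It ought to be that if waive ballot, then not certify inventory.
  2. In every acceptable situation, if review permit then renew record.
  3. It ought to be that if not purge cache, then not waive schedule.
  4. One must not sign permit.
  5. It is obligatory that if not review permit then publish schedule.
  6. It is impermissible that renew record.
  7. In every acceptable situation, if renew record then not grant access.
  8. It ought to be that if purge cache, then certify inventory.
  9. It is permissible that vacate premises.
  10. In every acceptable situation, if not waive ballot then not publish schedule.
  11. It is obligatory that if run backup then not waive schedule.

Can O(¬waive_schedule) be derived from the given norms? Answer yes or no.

Yes

Premise 6, F(renew_record), is equivalent to O(¬renew_record).
Premise 2 is O(review_permit → renew_record); contrapositively O(¬renew_record → ¬review_permit). Since O(¬renew_record) holds, K gives O(¬review_permit).
With premise 5, O(¬review_permit → publish_schedule), the K-axiom yields O(publish_schedule).
Premise 10, O(¬waive_ballot → ¬publish_schedule), contraposes to O(publish_schedule → waive_ballot); with O(publish_schedule) we get O(waive_ballot).
With premise 1, O(waive_ballot → ¬certify_inventory), the K-axiom yields O(¬certify_inventory).
The contrapositive of premise 8 (O(purge_cache → certify_inventory)) is O(¬certify_inventory → ¬purge_cache), and O(¬certify_inventory) is already established, so O(¬purge_cache).
Premise 3 is O(¬purge_cache → ¬waive_schedule); since O(¬purge_cache), deontic closure gives O(¬waive_schedule).
Premises 4, 7, 9, 11 do not contribute to this derivation.
So O(¬waive_schedule) follows.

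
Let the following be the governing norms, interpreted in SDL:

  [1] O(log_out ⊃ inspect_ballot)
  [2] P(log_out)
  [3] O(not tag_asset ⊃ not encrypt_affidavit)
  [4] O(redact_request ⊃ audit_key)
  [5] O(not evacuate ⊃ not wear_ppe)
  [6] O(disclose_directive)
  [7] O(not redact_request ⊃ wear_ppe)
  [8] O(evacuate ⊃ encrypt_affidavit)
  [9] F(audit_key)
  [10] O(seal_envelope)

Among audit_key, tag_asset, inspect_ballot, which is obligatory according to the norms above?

Premise 9, F(audit_key), is equivalent to O(not audit_key).
The contrapositive of premise 4 (O(redact_request ⊃ audit_key)) is O(not audit_key ⊃ not redact_request), and O(not audit_key) is already established, so O(not redact_request).
Premise 7 is O(not redact_request ⊃ wear_ppe); since O(not redact_request), deontic closure gives O(wear_ppe).
The contrapositive of premise 5 (O(not evacuate ⊃ not wear_ppe)) is O(wear_ppe ⊃ evacuate), and O(wear_ppe) is already established, so O(evacuate).
Premise 8 is O(evacuate ⊃ encrypt_affidavit); since O(evacuate), deontic closure gives O(encrypt_affidavit).
Premise 3, O(not tag_asset ⊃ not encrypt_affidavit), contraposes to O(encrypt_affidavit ⊃ tag_asset); with O(encrypt_affidavit) we get O(tag_asset).
So O(tag_asset) holds — tag_asset is obligatory. None of the other listed options is made obligatory by any chain of premises.

tag_asset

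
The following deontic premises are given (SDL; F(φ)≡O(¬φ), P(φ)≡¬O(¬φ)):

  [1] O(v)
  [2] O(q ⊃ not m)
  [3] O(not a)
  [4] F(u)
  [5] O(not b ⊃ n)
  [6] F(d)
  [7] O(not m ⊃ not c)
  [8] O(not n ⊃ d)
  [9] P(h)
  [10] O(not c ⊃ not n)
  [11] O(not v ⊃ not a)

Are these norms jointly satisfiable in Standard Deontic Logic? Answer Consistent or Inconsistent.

Premise 11 is O(not v ⊃ not a); even if O(not a) held, inferring O(not v) would be affirming the consequent — invalid.
So O(not v) is not derivable, and the apparent clash with O(v) does not arise.
A world satisfying every obligation exists (e.g. a=false, b=false, c=true, d=false, h=false, m=true, n=true, q=false, u=false, v=true); no atom is both obligatory and forbidden, so the set is consistent.

Consistent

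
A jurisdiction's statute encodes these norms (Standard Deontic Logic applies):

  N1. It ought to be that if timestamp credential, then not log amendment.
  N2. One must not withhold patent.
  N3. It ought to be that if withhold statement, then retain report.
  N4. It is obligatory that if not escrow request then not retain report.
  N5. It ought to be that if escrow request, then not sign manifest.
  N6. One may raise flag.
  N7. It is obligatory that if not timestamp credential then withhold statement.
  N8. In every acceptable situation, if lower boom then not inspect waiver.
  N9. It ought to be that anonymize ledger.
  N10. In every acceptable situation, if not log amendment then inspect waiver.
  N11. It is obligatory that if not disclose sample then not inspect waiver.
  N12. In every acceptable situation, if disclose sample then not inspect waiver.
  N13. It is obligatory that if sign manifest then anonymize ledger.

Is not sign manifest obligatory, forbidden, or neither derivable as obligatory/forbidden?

Obligatory

Premises 12 and 11 cover both cases: O(disclose_sample → ¬inspect_waiver) and O(¬disclose_sample → ¬inspect_waiver). Since disclose_sample ∨ ¬disclose_sample is a tautology, O(¬inspect_waiver) follows.
The contrapositive of premise 10 (O(¬log_amendment → inspect_waiver)) is O(¬inspect_waiver → log_amendment), and O(¬inspect_waiver) is already established, so O(log_amendment).
Premise 1 is O(timestamp_credential → ¬log_amendment); contrapositively O(log_amendment → ¬timestamp_credential). Since O(log_amendment) holds, K gives O(¬timestamp_credential).
From O(¬timestamp_credential) and premise 7, O(¬timestamp_credential → withhold_statement), we obtain O(withhold_statement).
Applying K to premise 3 (O(withhold_statement → retain_report)) and O(withhold_statement) yields O(retain_report).
Premise 4 is O(¬escrow_request → ¬retain_report); contrapositively O(retain_report → escrow_request). Since O(retain_report) holds, K gives O(escrow_request).
Premise 5 is O(escrow_request → ¬sign_manifest); since O(escrow_request), deontic closure gives O(¬sign_manifest).
Premises 2, 6, 8, 9, 13 do not contribute to this derivation.
Hence ¬sign_manifest is obligatory.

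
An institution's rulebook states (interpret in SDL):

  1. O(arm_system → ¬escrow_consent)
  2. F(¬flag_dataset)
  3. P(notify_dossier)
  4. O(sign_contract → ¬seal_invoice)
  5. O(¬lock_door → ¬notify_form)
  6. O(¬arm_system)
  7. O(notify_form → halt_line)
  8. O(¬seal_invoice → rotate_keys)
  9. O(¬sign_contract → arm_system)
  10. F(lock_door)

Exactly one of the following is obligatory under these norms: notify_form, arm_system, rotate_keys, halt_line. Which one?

rotate_keys

Premise 6 gives O(¬arm_system).
The contrapositive of premise 9 (O(¬sign_contract → arm_system)) is O(¬arm_system → sign_contract), and O(¬arm_system) is already established, so O(sign_contract).
Applying K to premise 4 (O(sign_contract → ¬seal_invoice)) and O(sign_contract) yields O(¬seal_invoice).
With premise 8, O(¬seal_invoice → rotate_keys), the K-axiom yields O(rotate_keys).
So O(rotate_keys) holds — rotate_keys is obligatory. None of the other listed options is made obligatory by any chain of premises.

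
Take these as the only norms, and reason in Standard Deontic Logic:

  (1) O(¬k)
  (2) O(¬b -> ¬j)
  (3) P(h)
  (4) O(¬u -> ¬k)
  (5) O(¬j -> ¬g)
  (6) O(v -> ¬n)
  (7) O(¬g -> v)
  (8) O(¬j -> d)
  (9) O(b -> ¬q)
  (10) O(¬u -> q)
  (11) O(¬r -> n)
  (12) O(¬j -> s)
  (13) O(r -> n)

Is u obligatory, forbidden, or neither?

Premises 13 and 11 are O(r -> n) and O(¬r -> n); every ideal world satisfies r or ¬r, so in either case n holds — hence O(n).
The contrapositive of premise 6 (O(v -> ¬n)) is O(n -> ¬v), and O(n) is already established, so O(¬v).
Premise 7 is O(¬g -> v); contrapositively O(¬v -> g). Since O(¬v) holds, K gives O(g).
Premise 5 is O(¬j -> ¬g); contrapositively O(g -> j). Since O(g) holds, K gives O(j).
Premise 2 is O(¬b -> ¬j); contrapositively O(j -> b). Since O(j) holds, K gives O(b).
Premise 9 is O(b -> ¬q); since O(b), deontic closure gives O(¬q).
Premise 10, O(¬u -> q), contraposes to O(¬q -> u); with O(¬q) we get O(u).
Premises 1, 3, 4, 8, 12 do not contribute to this derivation.
Hence u is obligatory.

Obligatory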